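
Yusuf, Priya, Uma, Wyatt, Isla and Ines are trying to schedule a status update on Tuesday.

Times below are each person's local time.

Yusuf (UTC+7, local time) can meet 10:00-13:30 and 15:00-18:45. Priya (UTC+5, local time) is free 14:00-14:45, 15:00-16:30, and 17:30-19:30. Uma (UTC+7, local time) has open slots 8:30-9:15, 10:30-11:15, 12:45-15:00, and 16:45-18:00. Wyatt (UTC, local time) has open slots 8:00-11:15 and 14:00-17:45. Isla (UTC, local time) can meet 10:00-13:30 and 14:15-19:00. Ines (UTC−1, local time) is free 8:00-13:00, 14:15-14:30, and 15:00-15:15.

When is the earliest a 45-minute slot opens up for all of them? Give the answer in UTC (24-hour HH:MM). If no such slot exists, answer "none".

10:00

Yusuf → UTC: 03:00–06:30, 08:00–11:45.
Priya → UTC: 09:00–09:45, 10:00–11:30, 12:30–14:30.
Uma → UTC: 01:30–02:15, 03:30–04:15, 05:45–08:00, 09:45–11:00.
Wyatt → UTC: 08:00–11:15, 14:00–17:45.
Isla → UTC: 10:00–13:30, 14:15–19:00.
Ines → UTC: 09:00–14:00, 15:15–15:30, 16:00–16:15.
Yusuf ∩ Priya: 09:00–09:45, 10:00–11:30.
Yusuf ∩ Priya ∩ Uma: 10:00–11:00.
Yusuf ∩ Priya ∩ Uma ∩ Wyatt: 10:00–11:00.
Yusuf ∩ Priya ∩ Uma ∩ Wyatt ∩ Isla: 10:00–11:00.
Yusuf ∩ Priya ∩ Uma ∩ Wyatt ∩ Isla ∩ Ines: 10:00–11:00.
Windows ≥ 45 min: 10:00–11:00.
Earliest such window starts at 10:00.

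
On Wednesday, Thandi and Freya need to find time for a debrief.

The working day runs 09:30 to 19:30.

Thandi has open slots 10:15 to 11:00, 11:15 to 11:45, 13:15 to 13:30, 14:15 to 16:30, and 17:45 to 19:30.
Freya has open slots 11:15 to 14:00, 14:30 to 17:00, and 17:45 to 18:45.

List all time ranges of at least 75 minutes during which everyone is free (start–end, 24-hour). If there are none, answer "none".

14:30–16:30

Thandi ∩ Freya: 11:15–11:45, 13:15–13:30, 14:30–16:30, 17:45–18:45.
Windows ≥ 75 min: 14:30–16:30.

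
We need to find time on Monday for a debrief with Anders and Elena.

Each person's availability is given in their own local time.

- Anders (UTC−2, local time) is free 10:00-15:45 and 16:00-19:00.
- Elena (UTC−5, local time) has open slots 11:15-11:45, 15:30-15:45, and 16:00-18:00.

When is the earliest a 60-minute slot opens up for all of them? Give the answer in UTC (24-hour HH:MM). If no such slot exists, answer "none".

none

Anders → UTC: 12:00–17:45, 18:00–21:00.
Elena → UTC: 16:15–16:45, 20:30–20:45, 21:00–23:00.
Anders ∩ Elena: 16:15–16:45, 20:30–20:45.
Windows ≥ 60 min: (none).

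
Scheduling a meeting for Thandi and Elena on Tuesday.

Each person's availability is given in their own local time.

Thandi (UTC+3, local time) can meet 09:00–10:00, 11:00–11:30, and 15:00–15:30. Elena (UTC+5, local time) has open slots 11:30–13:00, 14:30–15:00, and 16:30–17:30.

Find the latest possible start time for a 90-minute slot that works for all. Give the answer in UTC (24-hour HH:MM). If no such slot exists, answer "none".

Thandi → UTC: 06:00–07:00, 08:00–08:30, 12:00–12:30.
Elena → UTC: 06:30–08:00, 09:30–10:00, 11:30–12:30.
Thandi ∩ Elena: 06:30–07:00, 12:00–12:30.
Windows ≥ 90 min: (none).

none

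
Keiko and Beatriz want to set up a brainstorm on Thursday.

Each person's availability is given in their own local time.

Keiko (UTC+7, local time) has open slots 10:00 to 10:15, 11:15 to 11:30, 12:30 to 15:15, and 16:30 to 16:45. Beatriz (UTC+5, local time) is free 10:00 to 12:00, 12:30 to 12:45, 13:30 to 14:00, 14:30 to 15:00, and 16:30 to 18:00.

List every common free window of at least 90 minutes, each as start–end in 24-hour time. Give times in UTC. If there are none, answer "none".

Keiko → UTC: 03:00–03:15, 04:15–04:30, 05:30–08:15, 09:30–09:45.
Beatriz → UTC: 05:00–07:00, 07:30–07:45, 08:30–09:00, 09:30–10:00, 11:30–13:00.
Keiko ∩ Beatriz: 05:30–07:00, 07:30–07:45, 09:30–09:45.
Windows ≥ 90 min: 05:30–07:00.

05:30–07:00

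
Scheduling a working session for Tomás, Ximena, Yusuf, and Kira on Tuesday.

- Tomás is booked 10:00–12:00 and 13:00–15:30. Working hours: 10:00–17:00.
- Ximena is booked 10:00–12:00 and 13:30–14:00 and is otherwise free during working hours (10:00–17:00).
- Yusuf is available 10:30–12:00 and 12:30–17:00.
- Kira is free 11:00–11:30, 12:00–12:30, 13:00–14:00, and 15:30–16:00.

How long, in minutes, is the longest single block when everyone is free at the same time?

30 minutes

Tomás free within 10:00–17:00: 12:00–13:00, 15:30–17:00.
Ximena free within 10:00–17:00: 12:00–13:30, 14:00–17:00.
Tomás ∩ Ximena: 12:00–13:00, 15:30–17:00.
Tomás ∩ Ximena ∩ Yusuf: 12:30–13:00, 15:30–17:00.
Tomás ∩ Ximena ∩ Yusuf ∩ Kira: 15:30–16:00.
Single common window of 30 minutes.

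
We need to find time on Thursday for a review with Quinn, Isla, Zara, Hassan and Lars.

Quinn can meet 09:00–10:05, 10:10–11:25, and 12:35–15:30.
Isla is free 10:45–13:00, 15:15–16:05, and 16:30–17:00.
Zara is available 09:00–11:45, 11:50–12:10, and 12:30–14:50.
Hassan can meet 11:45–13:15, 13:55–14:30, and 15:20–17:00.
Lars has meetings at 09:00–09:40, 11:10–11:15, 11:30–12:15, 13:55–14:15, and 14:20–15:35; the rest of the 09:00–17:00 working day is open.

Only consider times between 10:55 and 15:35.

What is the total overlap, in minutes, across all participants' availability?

Lars free within 09:00–17:00: 09:40–11:10, 11:15–11:30, 12:15–13:55, 14:15–14:20, 15:35–17:00.
Quinn ∩ Isla: 10:45–11:25, 12:35–13:00, 15:15–15:30.
Quinn ∩ Isla ∩ Zara: 10:45–11:25, 12:35–13:00.
Quinn ∩ Isla ∩ Zara ∩ Hassan: 12:35–13:00.
Quinn ∩ Isla ∩ Zara ∩ Hassan ∩ Lars: 12:35–13:00.
Restricted to 10:55–15:35: 12:35–13:00.
Total common minutes: 25.

25 minutes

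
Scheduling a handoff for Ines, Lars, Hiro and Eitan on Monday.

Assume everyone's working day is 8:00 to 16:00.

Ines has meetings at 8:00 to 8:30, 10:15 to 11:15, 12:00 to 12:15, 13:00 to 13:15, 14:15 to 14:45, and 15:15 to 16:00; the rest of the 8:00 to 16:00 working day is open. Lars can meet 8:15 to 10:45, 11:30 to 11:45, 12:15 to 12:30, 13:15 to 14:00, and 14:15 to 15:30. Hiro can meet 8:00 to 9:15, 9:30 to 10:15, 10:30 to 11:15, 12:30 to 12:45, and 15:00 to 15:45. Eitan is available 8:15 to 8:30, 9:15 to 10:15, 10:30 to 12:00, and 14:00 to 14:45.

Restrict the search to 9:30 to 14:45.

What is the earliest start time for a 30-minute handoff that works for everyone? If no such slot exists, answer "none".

09:30

Ines free within 08:00–16:00: 08:30–10:15, 11:15–12:00, 12:15–13:00, 13:15–14:15, 14:45–15:15.
Ines ∩ Lars: 08:30–10:15, 11:30–11:45, 12:15–12:30, 13:15–14:00, 14:45–15:15.
Ines ∩ Lars ∩ Hiro: 08:30–09:15, 09:30–10:15, 15:00–15:15.
Ines ∩ Lars ∩ Hiro ∩ Eitan: 09:30–10:15.
Restricted to 09:30–14:45: 09:30–10:15.
Windows ≥ 30 min: 09:30–10:15.
Earliest such window starts at 09:30.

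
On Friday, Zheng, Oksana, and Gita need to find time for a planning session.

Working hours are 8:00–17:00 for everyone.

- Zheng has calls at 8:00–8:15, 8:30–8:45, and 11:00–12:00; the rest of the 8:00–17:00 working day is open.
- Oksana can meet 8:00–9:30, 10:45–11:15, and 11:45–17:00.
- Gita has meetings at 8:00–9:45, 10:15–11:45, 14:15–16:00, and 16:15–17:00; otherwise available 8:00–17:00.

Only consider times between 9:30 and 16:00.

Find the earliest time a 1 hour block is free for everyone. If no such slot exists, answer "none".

Zheng free within 08:00–17:00: 08:15–08:30, 08:45–11:00, 12:00–17:00.
Gita free within 08:00–17:00: 09:45–10:15, 11:45–14:15, 16:00–16:15.
Zheng ∩ Oksana: 08:15–08:30, 08:45–09:30, 10:45–11:00, 12:00–17:00.
Zheng ∩ Oksana ∩ Gita: 12:00–14:15, 16:00–16:15.
Restricted to 09:30–16:00: 12:00–14:15.
Windows ≥ 60 min: 12:00–14:15.
Earliest such window starts at 12:00.

12:00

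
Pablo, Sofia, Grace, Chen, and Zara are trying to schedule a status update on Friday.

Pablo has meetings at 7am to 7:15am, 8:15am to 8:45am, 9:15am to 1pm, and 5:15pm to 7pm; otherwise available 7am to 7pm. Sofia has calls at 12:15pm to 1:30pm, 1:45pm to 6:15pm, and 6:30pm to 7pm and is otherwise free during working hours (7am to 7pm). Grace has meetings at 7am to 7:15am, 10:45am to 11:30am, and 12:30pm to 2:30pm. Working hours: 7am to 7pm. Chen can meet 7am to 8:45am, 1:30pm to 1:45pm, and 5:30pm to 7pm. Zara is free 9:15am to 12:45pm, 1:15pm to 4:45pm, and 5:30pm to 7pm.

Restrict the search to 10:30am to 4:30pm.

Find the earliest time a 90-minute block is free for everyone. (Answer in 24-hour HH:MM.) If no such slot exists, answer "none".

Pablo free within 07:00–19:00: 07:15–08:15, 08:45–09:15, 13:00–17:15.
Sofia free within 07:00–19:00: 07:00–12:15, 13:30–13:45, 18:15–18:30.
Grace free within 07:00–19:00: 07:15–10:45, 11:30–12:30, 14:30–19:00.
Pablo ∩ Sofia: 07:15–08:15, 08:45–09:15, 13:30–13:45.
Pablo ∩ Sofia ∩ Grace: 07:15–08:15, 08:45–09:15.
Pablo ∩ Sofia ∩ Grace ∩ Chen: 07:15–08:15.
Pablo ∩ Sofia ∩ Grace ∩ Chen ∩ Zara: (none).
Restricted to 10:30–16:30: (none).
Windows ≥ 90 min: (none).

none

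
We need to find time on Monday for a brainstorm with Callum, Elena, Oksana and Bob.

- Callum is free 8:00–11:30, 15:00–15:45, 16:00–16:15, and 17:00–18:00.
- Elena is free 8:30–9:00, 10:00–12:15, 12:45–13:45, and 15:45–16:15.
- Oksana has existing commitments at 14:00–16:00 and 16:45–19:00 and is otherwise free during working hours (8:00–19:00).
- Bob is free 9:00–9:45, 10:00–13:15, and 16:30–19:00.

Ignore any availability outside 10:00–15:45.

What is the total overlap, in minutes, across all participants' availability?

90 minutes

Oksana free within 08:00–19:00: 08:00–14:00, 16:00–16:45.
Callum ∩ Elena: 08:30–09:00, 10:00–11:30, 16:00–16:15.
Callum ∩ Elena ∩ Oksana: 08:30–09:00, 10:00–11:30, 16:00–16:15.
Callum ∩ Elena ∩ Oksana ∩ Bob: 10:00–11:30.
Restricted to 10:00–15:45: 10:00–11:30.
Total common minutes: 90.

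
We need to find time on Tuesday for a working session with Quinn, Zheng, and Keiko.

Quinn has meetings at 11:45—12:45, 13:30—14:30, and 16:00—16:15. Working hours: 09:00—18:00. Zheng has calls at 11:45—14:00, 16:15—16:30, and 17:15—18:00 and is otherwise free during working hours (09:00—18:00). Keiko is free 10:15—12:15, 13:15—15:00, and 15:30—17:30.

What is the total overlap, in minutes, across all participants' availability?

Quinn free within 09:00–18:00: 09:00–11:45, 12:45–13:30, 14:30–16:00, 16:15–18:00.
Zheng free within 09:00–18:00: 09:00–11:45, 14:00–16:15, 16:30–17:15.
Quinn ∩ Zheng: 09:00–11:45, 14:30–16:00, 16:30–17:15.
Quinn ∩ Zheng ∩ Keiko: 10:15–11:45, 14:30–15:00, 15:30–16:00, 16:30–17:15.
Total common minutes: 90 + 30 + 30 + 45 = 195.

195 minutes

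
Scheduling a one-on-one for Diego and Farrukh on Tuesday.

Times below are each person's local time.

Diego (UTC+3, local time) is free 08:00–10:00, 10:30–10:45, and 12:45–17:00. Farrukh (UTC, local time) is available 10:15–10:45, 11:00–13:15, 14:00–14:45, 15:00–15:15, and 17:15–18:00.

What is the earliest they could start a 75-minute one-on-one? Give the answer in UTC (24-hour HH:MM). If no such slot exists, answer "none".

11:00

Diego → UTC: 05:00–07:00, 07:30–07:45, 09:45–14:00.
Farrukh → UTC: 10:15–10:45, 11:00–13:15, 14:00–14:45, 15:00–15:15, 17:15–18:00.
Diego ∩ Farrukh: 10:15–10:45, 11:00–13:15.
Windows ≥ 75 min: 11:00–13:15.
Earliest such window starts at 11:00.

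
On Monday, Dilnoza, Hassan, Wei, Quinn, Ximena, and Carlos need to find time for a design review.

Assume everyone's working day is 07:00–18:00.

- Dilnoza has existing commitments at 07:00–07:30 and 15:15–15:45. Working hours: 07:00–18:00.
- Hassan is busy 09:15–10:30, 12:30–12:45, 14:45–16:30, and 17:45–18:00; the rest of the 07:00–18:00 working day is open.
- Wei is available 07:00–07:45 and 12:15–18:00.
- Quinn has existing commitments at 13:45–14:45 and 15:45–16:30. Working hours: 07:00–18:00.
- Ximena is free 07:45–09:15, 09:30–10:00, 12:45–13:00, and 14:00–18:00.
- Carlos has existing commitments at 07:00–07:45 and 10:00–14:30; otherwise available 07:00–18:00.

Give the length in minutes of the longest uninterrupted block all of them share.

75 minutes

Dilnoza free within 07:00–18:00: 07:30–15:15, 15:45–18:00.
Hassan free within 07:00–18:00: 07:00–09:15, 10:30–12:30, 12:45–14:45, 16:30–17:45.
Quinn free within 07:00–18:00: 07:00–13:45, 14:45–15:45, 16:30–18:00.
Carlos free within 07:00–18:00: 07:45–10:00, 14:30–18:00.
Dilnoza ∩ Hassan: 07:30–09:15, 10:30–12:30, 12:45–14:45, 16:30–17:45.
Dilnoza ∩ Hassan ∩ Wei: 07:30–07:45, 12:15–12:30, 12:45–14:45, 16:30–17:45.
Dilnoza ∩ Hassan ∩ Wei ∩ Quinn: 07:30–07:45, 12:15–12:30, 12:45–13:45, 16:30–17:45.
Dilnoza ∩ Hassan ∩ Wei ∩ Quinn ∩ Ximena: 12:45–13:00, 16:30–17:45.
Dilnoza ∩ Hassan ∩ Wei ∩ Quinn ∩ Ximena ∩ Carlos: 16:30–17:45.
Single common window of 75 minutes.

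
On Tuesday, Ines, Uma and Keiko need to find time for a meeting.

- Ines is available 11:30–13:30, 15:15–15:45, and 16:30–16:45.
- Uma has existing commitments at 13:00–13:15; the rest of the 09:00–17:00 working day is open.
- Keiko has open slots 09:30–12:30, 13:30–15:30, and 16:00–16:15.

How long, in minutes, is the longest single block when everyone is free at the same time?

Uma free within 09:00–17:00: 09:00–13:00, 13:15–17:00.
Ines ∩ Uma: 11:30–13:00, 13:15–13:30, 15:15–15:45, 16:30–16:45.
Ines ∩ Uma ∩ Keiko: 11:30–12:30, 15:15–15:30.
Common window lengths: 60, 15 min; longest is 60.

60 minutes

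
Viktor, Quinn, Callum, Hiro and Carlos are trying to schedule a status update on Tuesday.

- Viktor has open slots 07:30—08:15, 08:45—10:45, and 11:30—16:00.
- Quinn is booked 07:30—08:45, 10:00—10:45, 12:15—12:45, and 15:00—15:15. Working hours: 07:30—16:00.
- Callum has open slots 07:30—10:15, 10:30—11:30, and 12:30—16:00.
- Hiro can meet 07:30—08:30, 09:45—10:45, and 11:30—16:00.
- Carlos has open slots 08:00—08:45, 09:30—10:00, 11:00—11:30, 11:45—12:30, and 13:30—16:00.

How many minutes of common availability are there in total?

150 minutes

Quinn free within 07:30–16:00: 08:45–10:00, 10:45–12:15, 12:45–15:00, 15:15–16:00.
Viktor ∩ Quinn: 08:45–10:00, 11:30–12:15, 12:45–15:00, 15:15–16:00.
Viktor ∩ Quinn ∩ Callum: 08:45–10:00, 12:45–15:00, 15:15–16:00.
Viktor ∩ Quinn ∩ Callum ∩ Hiro: 09:45–10:00, 12:45–15:00, 15:15–16:00.
Viktor ∩ Quinn ∩ Callum ∩ Hiro ∩ Carlos: 09:45–10:00, 13:30–15:00, 15:15–16:00.
Total common minutes: 15 + 90 + 45 = 150.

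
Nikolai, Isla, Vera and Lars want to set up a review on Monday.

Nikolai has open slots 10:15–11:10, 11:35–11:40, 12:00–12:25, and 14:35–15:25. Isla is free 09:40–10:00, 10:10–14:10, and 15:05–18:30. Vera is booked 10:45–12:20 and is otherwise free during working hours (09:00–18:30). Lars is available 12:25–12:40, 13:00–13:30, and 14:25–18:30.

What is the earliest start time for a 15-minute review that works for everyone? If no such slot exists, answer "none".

Vera free within 09:00–18:30: 09:00–10:45, 12:20–18:30.
Nikolai ∩ Isla: 10:15–11:10, 11:35–11:40, 12:00–12:25, 15:05–15:25.
Nikolai ∩ Isla ∩ Vera: 10:15–10:45, 12:20–12:25, 15:05–15:25.
Nikolai ∩ Isla ∩ Vera ∩ Lars: 15:05–15:25.
Windows ≥ 15 min: 15:05–15:25.
Earliest such window starts at 15:05.

15:05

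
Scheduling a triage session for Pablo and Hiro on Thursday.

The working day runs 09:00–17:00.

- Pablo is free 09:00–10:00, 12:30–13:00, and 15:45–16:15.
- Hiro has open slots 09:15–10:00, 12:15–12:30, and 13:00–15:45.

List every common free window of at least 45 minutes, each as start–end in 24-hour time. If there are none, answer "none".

Pablo ∩ Hiro: 09:15–10:00.
Windows ≥ 45 min: 09:15–10:00.

09:15–10:00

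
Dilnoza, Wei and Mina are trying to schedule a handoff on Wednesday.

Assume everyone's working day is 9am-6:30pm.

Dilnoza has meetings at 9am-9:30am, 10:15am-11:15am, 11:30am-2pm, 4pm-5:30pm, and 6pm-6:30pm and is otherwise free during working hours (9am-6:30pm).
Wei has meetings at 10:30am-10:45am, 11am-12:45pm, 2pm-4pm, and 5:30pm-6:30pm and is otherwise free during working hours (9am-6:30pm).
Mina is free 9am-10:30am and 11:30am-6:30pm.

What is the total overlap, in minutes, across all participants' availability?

45 minutes

Dilnoza free within 09:00–18:30: 09:30–10:15, 11:15–11:30, 14:00–16:00, 17:30–18:00.
Wei free within 09:00–18:30: 09:00–10:30, 10:45–11:00, 12:45–14:00, 16:00–17:30.
Dilnoza ∩ Wei: 09:30–10:15.
Dilnoza ∩ Wei ∩ Mina: 09:30–10:15.
Total common minutes: 45.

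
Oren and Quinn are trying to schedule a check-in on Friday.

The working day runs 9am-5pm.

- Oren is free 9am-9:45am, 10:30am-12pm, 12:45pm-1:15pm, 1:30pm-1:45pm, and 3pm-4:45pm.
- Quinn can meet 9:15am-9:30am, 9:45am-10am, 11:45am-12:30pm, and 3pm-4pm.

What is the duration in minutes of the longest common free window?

60 minutes

Oren ∩ Quinn: 09:15–09:30, 11:45–12:00, 15:00–16:00.
Common window lengths: 15, 15, 60 min; longest is 60.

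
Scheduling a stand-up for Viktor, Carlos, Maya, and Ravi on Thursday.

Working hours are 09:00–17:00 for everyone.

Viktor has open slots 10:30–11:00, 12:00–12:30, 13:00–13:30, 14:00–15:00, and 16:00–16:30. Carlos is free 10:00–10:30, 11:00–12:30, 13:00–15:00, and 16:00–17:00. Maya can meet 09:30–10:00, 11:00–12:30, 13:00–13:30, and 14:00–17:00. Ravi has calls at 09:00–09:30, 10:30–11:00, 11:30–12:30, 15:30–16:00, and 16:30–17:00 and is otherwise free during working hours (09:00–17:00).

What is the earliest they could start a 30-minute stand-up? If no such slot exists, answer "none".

Ravi free within 09:00–17:00: 09:30–10:30, 11:00–11:30, 12:30–15:30, 16:00–16:30.
Viktor ∩ Carlos: 12:00–12:30, 13:00–13:30, 14:00–15:00, 16:00–16:30.
Viktor ∩ Carlos ∩ Maya: 12:00–12:30, 13:00–13:30, 14:00–15:00, 16:00–16:30.
Viktor ∩ Carlos ∩ Maya ∩ Ravi: 13:00–13:30, 14:00–15:00, 16:00–16:30.
Windows ≥ 30 min: 13:00–13:30, 14:00–15:00, 16:00–16:30.
Earliest such window starts at 13:00.

13:00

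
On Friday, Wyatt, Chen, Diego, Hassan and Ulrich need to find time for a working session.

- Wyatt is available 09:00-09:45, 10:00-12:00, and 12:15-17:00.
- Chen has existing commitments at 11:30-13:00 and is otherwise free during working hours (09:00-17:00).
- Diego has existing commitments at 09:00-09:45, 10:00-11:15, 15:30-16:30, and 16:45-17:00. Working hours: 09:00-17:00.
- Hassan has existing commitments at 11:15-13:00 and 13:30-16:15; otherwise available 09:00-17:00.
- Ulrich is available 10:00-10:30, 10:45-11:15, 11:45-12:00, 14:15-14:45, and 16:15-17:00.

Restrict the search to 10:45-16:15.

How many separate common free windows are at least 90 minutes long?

Chen free within 09:00–17:00: 09:00–11:30, 13:00–17:00.
Diego free within 09:00–17:00: 09:45–10:00, 11:15–15:30, 16:30–16:45.
Hassan free within 09:00–17:00: 09:00–11:15, 13:00–13:30, 16:15–17:00.
Wyatt ∩ Chen: 09:00–09:45, 10:00–11:30, 13:00–17:00.
Wyatt ∩ Chen ∩ Diego: 11:15–11:30, 13:00–15:30, 16:30–16:45.
Wyatt ∩ Chen ∩ Diego ∩ Hassan: 13:00–13:30, 16:30–16:45.
Wyatt ∩ Chen ∩ Diego ∩ Hassan ∩ Ulrich: 16:30–16:45.
Restricted to 10:45–16:15: (none).
Windows ≥ 90 min: (none).
That's 0 windows.

0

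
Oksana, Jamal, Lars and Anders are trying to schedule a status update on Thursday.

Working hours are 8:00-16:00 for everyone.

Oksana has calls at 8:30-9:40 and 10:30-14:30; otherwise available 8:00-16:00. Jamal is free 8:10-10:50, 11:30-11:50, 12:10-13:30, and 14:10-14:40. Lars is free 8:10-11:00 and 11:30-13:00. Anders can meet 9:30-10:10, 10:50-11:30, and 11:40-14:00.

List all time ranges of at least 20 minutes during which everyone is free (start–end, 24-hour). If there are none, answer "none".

09:40–10:10

Oksana free within 08:00–16:00: 08:00–08:30, 09:40–10:30, 14:30–16:00.
Oksana ∩ Jamal: 08:10–08:30, 09:40–10:30, 14:30–14:40.
Oksana ∩ Jamal ∩ Lars: 08:10–08:30, 09:40–10:30.
Oksana ∩ Jamal ∩ Lars ∩ Anders: 09:40–10:10.
Windows ≥ 20 min: 09:40–10:10.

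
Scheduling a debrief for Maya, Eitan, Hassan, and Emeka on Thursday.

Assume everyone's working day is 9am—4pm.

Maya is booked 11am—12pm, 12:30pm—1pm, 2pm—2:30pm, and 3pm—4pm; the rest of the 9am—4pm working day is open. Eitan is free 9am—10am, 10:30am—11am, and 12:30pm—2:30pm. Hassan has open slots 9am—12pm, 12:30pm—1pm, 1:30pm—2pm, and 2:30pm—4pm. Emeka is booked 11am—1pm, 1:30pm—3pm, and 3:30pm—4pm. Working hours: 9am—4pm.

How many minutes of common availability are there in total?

Maya free within 09:00–16:00: 09:00–11:00, 12:00–12:30, 13:00–14:00, 14:30–15:00.
Emeka free within 09:00–16:00: 09:00–11:00, 13:00–13:30, 15:00–15:30.
Maya ∩ Eitan: 09:00–10:00, 10:30–11:00, 13:00–14:00.
Maya ∩ Eitan ∩ Hassan: 09:00–10:00, 10:30–11:00, 13:30–14:00.
Maya ∩ Eitan ∩ Hassan ∩ Emeka: 09:00–10:00, 10:30–11:00.
Total common minutes: 60 + 30 = 90.

90 minutes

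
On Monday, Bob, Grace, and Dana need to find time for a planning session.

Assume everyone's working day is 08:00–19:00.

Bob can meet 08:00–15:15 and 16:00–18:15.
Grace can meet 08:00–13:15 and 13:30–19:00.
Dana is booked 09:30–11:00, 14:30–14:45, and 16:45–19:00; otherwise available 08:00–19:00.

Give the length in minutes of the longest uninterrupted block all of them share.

135 minutes

Dana free within 08:00–19:00: 08:00–09:30, 11:00–14:30, 14:45–16:45.
Bob ∩ Grace: 08:00–13:15, 13:30–15:15, 16:00–18:15.
Bob ∩ Grace ∩ Dana: 08:00–09:30, 11:00–13:15, 13:30–14:30, 14:45–15:15, 16:00–16:45.
Common window lengths: 90, 135, 60, 30, 45 min; longest is 135.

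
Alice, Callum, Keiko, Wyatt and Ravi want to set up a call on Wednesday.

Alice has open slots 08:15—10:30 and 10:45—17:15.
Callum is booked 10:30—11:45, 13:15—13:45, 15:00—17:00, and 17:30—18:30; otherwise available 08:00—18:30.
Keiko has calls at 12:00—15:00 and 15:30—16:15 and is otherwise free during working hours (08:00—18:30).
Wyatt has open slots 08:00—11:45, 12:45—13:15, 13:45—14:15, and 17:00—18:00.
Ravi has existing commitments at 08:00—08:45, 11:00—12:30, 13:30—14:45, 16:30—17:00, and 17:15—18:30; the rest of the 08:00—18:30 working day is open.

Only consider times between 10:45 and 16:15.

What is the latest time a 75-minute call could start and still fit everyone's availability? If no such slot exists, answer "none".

none

Callum free within 08:00–18:30: 08:00–10:30, 11:45–13:15, 13:45–15:00, 17:00–17:30.
Keiko free within 08:00–18:30: 08:00–12:00, 15:00–15:30, 16:15–18:30.
Ravi free within 08:00–18:30: 08:45–11:00, 12:30–13:30, 14:45–16:30, 17:00–17:15.
Alice ∩ Callum: 08:15–10:30, 11:45–13:15, 13:45–15:00, 17:00–17:15.
Alice ∩ Callum ∩ Keiko: 08:15–10:30, 11:45–12:00, 17:00–17:15.
Alice ∩ Callum ∩ Keiko ∩ Wyatt: 08:15–10:30, 17:00–17:15.
Alice ∩ Callum ∩ Keiko ∩ Wyatt ∩ Ravi: 08:45–10:30, 17:00–17:15.
Restricted to 10:45–16:15: (none).
Windows ≥ 75 min: (none).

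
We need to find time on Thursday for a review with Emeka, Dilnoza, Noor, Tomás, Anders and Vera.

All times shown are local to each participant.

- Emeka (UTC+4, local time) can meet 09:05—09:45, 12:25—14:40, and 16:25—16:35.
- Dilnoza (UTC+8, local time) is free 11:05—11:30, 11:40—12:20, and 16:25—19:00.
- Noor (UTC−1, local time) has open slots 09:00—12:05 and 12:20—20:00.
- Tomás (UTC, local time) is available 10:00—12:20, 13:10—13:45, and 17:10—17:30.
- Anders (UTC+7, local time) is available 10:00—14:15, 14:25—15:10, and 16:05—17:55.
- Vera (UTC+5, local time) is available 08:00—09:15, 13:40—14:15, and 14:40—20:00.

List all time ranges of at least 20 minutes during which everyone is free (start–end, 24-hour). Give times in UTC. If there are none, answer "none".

Emeka → UTC: 05:05–05:45, 08:25–10:40, 12:25–12:35.
Dilnoza → UTC: 03:05–03:30, 03:40–04:20, 08:25–11:00.
Noor → UTC: 10:00–13:05, 13:20–21:00.
Tomás → UTC: 10:00–12:20, 13:10–13:45, 17:10–17:30.
Anders → UTC: 03:00–07:15, 07:25–08:10, 09:05–10:55.
Vera → UTC: 03:00–04:15, 08:40–09:15, 09:40–15:00.
Emeka ∩ Dilnoza: 08:25–10:40.
Emeka ∩ Dilnoza ∩ Noor: 10:00–10:40.
Emeka ∩ Dilnoza ∩ Noor ∩ Tomás: 10:00–10:40.
Emeka ∩ Dilnoza ∩ Noor ∩ Tomás ∩ Anders: 10:00–10:40.
Emeka ∩ Dilnoza ∩ Noor ∩ Tomás ∩ Anders ∩ Vera: 10:00–10:40.
Windows ≥ 20 min: 10:00–10:40.

10:00–10:40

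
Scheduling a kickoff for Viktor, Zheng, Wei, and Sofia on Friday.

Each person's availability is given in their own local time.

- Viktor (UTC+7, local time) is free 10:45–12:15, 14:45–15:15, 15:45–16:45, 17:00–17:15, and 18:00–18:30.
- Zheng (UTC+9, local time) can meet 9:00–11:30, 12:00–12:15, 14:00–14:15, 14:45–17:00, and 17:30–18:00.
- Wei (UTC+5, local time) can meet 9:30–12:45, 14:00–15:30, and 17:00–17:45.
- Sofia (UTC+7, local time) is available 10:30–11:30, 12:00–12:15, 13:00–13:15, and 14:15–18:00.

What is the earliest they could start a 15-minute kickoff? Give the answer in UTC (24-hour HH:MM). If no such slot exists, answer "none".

05:00

Viktor → UTC: 03:45–05:15, 07:45–08:15, 08:45–09:45, 10:00–10:15, 11:00–11:30.
Zheng → UTC: 00:00–02:30, 03:00–03:15, 05:00–05:15, 05:45–08:00, 08:30–09:00.
Wei → UTC: 04:30–07:45, 09:00–10:30, 12:00–12:45.
Sofia → UTC: 03:30–04:30, 05:00–05:15, 06:00–06:15, 07:15–11:00.
Viktor ∩ Zheng: 05:00–05:15, 07:45–08:00, 08:45–09:00.
Viktor ∩ Zheng ∩ Wei: 05:00–05:15.
Viktor ∩ Zheng ∩ Wei ∩ Sofia: 05:00–05:15.
Windows ≥ 15 min: 05:00–05:15.
Earliest such window starts at 05:00.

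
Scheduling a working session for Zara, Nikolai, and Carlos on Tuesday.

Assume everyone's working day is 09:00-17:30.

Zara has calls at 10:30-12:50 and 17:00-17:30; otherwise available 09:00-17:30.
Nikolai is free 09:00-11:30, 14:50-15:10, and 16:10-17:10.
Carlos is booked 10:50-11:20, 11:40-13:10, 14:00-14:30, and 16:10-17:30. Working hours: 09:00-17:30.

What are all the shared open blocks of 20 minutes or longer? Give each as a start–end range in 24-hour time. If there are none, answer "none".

Zara free within 09:00–17:30: 09:00–10:30, 12:50–17:00.
Carlos free within 09:00–17:30: 09:00–10:50, 11:20–11:40, 13:10–14:00, 14:30–16:10.
Zara ∩ Nikolai: 09:00–10:30, 14:50–15:10, 16:10–17:00.
Zara ∩ Nikolai ∩ Carlos: 09:00–10:30, 14:50–15:10.
Windows ≥ 20 min: 09:00–10:30, 14:50–15:10.

09:00–10:30, 14:50–15:10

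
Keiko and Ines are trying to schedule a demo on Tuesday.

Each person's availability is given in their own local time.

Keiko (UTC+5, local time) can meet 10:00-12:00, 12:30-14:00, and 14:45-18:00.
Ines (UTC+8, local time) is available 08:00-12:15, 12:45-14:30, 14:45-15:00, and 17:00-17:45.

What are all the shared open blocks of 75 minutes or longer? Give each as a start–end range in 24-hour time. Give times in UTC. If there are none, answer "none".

Keiko → UTC: 05:00–07:00, 07:30–09:00, 09:45–13:00.
Ines → UTC: 00:00–04:15, 04:45–06:30, 06:45–07:00, 09:00–09:45.
Keiko ∩ Ines: 05:00–06:30, 06:45–07:00.
Windows ≥ 75 min: 05:00–06:30.

05:00–06:30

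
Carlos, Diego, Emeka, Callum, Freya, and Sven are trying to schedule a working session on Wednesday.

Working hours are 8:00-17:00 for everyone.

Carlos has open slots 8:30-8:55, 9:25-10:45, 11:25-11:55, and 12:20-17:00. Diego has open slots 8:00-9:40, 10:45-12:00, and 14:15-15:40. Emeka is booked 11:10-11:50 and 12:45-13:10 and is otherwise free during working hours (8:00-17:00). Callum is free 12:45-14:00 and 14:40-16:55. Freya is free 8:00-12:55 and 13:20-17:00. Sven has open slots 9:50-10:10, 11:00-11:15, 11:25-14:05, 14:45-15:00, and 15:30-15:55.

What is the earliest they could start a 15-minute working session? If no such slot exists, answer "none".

Emeka free within 08:00–17:00: 08:00–11:10, 11:50–12:45, 13:10–17:00.
Carlos ∩ Diego: 08:30–08:55, 09:25–09:40, 11:25–11:55, 14:15–15:40.
Carlos ∩ Diego ∩ Emeka: 08:30–08:55, 09:25–09:40, 11:50–11:55, 14:15–15:40.
Carlos ∩ Diego ∩ Emeka ∩ Callum: 14:40–15:40.
Carlos ∩ Diego ∩ Emeka ∩ Callum ∩ Freya: 14:40–15:40.
Carlos ∩ Diego ∩ Emeka ∩ Callum ∩ Freya ∩ Sven: 14:45–15:00, 15:30–15:40.
Windows ≥ 15 min: 14:45–15:00.
Earliest such window starts at 14:45.

14:45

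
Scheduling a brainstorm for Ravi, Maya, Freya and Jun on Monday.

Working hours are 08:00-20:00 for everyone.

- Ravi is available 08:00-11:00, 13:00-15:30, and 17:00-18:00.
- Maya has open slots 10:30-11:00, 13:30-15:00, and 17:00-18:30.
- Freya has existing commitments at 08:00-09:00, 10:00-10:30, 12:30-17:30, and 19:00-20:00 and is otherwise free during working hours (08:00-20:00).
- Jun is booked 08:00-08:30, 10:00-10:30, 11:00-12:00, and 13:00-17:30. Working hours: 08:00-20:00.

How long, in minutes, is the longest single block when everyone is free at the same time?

30 minutes

Freya free within 08:00–20:00: 09:00–10:00, 10:30–12:30, 17:30–19:00.
Jun free within 08:00–20:00: 08:30–10:00, 10:30–11:00, 12:00–13:00, 17:30–20:00.
Ravi ∩ Maya: 10:30–11:00, 13:30–15:00, 17:00–18:00.
Ravi ∩ Maya ∩ Freya: 10:30–11:00, 17:30–18:00.
Ravi ∩ Maya ∩ Freya ∩ Jun: 10:30–11:00, 17:30–18:00.
Common window lengths: 30, 30 min; longest is 30.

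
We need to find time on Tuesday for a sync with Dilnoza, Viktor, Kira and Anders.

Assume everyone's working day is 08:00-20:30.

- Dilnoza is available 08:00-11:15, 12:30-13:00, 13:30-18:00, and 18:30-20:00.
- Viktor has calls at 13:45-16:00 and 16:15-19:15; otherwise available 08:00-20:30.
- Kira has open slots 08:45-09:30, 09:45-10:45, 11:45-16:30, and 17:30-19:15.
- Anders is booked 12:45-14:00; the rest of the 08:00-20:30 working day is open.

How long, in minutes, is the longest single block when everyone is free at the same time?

Viktor free within 08:00–20:30: 08:00–13:45, 16:00–16:15, 19:15–20:30.
Anders free within 08:00–20:30: 08:00–12:45, 14:00–20:30.
Dilnoza ∩ Viktor: 08:00–11:15, 12:30–13:00, 13:30–13:45, 16:00–16:15, 19:15–20:00.
Dilnoza ∩ Viktor ∩ Kira: 08:45–09:30, 09:45–10:45, 12:30–13:00, 13:30–13:45, 16:00–16:15.
Dilnoza ∩ Viktor ∩ Kira ∩ Anders: 08:45–09:30, 09:45–10:45, 12:30–12:45, 16:00–16:15.
Common window lengths: 45, 60, 15, 15 min; longest is 60.

60 minutes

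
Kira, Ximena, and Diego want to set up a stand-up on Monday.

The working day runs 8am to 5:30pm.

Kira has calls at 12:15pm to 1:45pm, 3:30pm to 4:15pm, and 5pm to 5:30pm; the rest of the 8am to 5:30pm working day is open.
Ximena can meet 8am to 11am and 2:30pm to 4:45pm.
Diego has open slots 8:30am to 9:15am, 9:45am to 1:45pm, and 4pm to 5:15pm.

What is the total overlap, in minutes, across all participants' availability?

150 minutes

Kira free within 08:00–17:30: 08:00–12:15, 13:45–15:30, 16:15–17:00.
Kira ∩ Ximena: 08:00–11:00, 14:30–15:30, 16:15–16:45.
Kira ∩ Ximena ∩ Diego: 08:30–09:15, 09:45–11:00, 16:15–16:45.
Total common minutes: 45 + 75 + 30 = 150.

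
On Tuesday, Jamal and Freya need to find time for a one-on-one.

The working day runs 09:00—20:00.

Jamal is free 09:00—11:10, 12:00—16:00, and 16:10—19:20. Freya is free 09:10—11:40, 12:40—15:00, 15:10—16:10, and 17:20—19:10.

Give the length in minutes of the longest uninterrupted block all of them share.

Jamal ∩ Freya: 09:10–11:10, 12:40–15:00, 15:10–16:00, 17:20–19:10.
Common window lengths: 120, 140, 50, 110 min; longest is 140.

140 minutes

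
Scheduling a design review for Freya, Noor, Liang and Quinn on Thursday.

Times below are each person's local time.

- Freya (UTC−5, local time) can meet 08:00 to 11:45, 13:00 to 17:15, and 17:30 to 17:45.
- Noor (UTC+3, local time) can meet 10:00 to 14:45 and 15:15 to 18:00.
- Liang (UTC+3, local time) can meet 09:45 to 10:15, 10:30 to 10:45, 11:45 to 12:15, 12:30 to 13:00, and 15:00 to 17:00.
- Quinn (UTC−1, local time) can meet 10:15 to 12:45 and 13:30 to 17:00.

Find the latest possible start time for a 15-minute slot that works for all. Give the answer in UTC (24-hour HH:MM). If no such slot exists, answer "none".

13:30

Freya → UTC: 13:00–16:45, 18:00–22:15, 22:30–22:45.
Noor → UTC: 07:00–11:45, 12:15–15:00.
Liang → UTC: 06:45–07:15, 07:30–07:45, 08:45–09:15, 09:30–10:00, 12:00–14:00.
Quinn → UTC: 11:15–13:45, 14:30–18:00.
Freya ∩ Noor: 13:00–15:00.
Freya ∩ Noor ∩ Liang: 13:00–14:00.
Freya ∩ Noor ∩ Liang ∩ Quinn: 13:00–13:45.
Windows ≥ 15 min: 13:00–13:45.
Latest start in the last window 13:00–13:45 is 13:45 − 15 min = 13:30.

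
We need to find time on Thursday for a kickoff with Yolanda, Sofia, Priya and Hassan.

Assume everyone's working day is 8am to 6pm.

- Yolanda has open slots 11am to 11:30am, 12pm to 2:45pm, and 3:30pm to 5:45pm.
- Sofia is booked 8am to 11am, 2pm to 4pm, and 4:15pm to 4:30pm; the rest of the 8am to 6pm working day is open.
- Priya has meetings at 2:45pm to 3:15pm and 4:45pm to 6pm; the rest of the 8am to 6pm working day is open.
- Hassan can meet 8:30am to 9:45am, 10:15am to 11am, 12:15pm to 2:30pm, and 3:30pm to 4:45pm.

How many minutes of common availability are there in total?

Sofia free within 08:00–18:00: 11:00–14:00, 16:00–16:15, 16:30–18:00.
Priya free within 08:00–18:00: 08:00–14:45, 15:15–16:45.
Yolanda ∩ Sofia: 11:00–11:30, 12:00–14:00, 16:00–16:15, 16:30–17:45.
Yolanda ∩ Sofia ∩ Priya: 11:00–11:30, 12:00–14:00, 16:00–16:15, 16:30–16:45.
Yolanda ∩ Sofia ∩ Priya ∩ Hassan: 12:15–14:00, 16:00–16:15, 16:30–16:45.
Total common minutes: 105 + 15 + 15 = 135.

135 minutes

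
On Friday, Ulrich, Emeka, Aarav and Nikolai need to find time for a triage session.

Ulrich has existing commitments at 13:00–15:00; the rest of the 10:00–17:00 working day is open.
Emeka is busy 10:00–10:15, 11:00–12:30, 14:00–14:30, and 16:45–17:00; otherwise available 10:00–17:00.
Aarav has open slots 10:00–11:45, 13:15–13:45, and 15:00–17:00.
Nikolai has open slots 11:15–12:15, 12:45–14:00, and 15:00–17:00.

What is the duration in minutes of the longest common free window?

105 minutes

Ulrich free within 10:00–17:00: 10:00–13:00, 15:00–17:00.
Emeka free within 10:00–17:00: 10:15–11:00, 12:30–14:00, 14:30–16:45.
Ulrich ∩ Emeka: 10:15–11:00, 12:30–13:00, 15:00–16:45.
Ulrich ∩ Emeka ∩ Aarav: 10:15–11:00, 15:00–16:45.
Ulrich ∩ Emeka ∩ Aarav ∩ Nikolai: 15:00–16:45.
Single common window of 105 minutes.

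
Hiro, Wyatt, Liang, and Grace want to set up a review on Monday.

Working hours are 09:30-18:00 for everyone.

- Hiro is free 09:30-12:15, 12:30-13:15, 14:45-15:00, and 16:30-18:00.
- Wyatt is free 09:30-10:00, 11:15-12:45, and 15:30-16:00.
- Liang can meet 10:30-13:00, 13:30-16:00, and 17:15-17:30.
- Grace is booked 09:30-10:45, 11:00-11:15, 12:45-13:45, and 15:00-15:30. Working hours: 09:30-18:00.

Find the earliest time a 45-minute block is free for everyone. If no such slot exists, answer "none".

11:15

Grace free within 09:30–18:00: 10:45–11:00, 11:15–12:45, 13:45–15:00, 15:30–18:00.
Hiro ∩ Wyatt: 09:30–10:00, 11:15–12:15, 12:30–12:45.
Hiro ∩ Wyatt ∩ Liang: 11:15–12:15, 12:30–12:45.
Hiro ∩ Wyatt ∩ Liang ∩ Grace: 11:15–12:15, 12:30–12:45.
Windows ≥ 45 min: 11:15–12:15.
Earliest such window starts at 11:15.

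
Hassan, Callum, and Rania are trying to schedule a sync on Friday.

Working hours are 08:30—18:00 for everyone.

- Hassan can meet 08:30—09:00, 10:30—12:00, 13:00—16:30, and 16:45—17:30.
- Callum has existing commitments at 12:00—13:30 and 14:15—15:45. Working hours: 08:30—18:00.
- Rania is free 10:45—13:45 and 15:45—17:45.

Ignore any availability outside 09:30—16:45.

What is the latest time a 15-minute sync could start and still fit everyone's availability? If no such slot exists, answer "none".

16:15

Callum free within 08:30–18:00: 08:30–12:00, 13:30–14:15, 15:45–18:00.
Hassan ∩ Callum: 08:30–09:00, 10:30–12:00, 13:30–14:15, 15:45–16:30, 16:45–17:30.
Hassan ∩ Callum ∩ Rania: 10:45–12:00, 13:30–13:45, 15:45–16:30, 16:45–17:30.
Restricted to 09:30–16:45: 10:45–12:00, 13:30–13:45, 15:45–16:30.
Windows ≥ 15 min: 10:45–12:00, 13:30–13:45, 15:45–16:30.
Latest start in the last window 15:45–16:30 is 16:30 − 15 min = 16:15.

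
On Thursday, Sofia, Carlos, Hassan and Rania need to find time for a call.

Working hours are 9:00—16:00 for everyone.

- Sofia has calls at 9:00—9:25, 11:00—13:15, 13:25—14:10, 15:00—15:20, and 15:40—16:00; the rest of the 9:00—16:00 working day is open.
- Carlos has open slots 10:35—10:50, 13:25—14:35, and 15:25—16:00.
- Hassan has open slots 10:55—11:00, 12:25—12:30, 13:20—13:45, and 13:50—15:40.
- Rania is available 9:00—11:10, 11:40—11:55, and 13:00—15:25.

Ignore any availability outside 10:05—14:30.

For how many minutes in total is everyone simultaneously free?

20 minutes

Sofia free within 09:00–16:00: 09:25–11:00, 13:15–13:25, 14:10–15:00, 15:20–15:40.
Sofia ∩ Carlos: 10:35–10:50, 14:10–14:35, 15:25–15:40.
Sofia ∩ Carlos ∩ Hassan: 14:10–14:35, 15:25–15:40.
Sofia ∩ Carlos ∩ Hassan ∩ Rania: 14:10–14:35.
Restricted to 10:05–14:30: 14:10–14:30.
Total common minutes: 20.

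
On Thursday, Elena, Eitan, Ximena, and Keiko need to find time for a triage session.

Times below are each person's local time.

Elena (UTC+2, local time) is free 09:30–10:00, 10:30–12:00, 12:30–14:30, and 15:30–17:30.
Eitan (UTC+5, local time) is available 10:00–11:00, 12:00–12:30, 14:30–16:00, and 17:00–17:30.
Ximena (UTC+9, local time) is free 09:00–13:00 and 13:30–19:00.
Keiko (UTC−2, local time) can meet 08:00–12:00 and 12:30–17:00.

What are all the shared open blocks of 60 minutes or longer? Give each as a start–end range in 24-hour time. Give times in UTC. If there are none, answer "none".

Elena → UTC: 07:30–08:00, 08:30–10:00, 10:30–12:30, 13:30–15:30.
Eitan → UTC: 05:00–06:00, 07:00–07:30, 09:30–11:00, 12:00–12:30.
Ximena → UTC: 00:00–04:00, 04:30–10:00.
Keiko → UTC: 10:00–14:00, 14:30–19:00.
Elena ∩ Eitan: 09:30–10:00, 10:30–11:00, 12:00–12:30.
Elena ∩ Eitan ∩ Ximena: 09:30–10:00.
Elena ∩ Eitan ∩ Ximena ∩ Keiko: (none).
Windows ≥ 60 min: (none).

none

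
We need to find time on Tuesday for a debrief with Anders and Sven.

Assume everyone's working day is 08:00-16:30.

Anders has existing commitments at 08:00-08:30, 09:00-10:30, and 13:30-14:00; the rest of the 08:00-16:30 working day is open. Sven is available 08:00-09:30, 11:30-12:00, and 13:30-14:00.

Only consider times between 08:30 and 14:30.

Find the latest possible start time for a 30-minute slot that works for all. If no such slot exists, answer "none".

11:30

Anders free within 08:00–16:30: 08:30–09:00, 10:30–13:30, 14:00–16:30.
Anders ∩ Sven: 08:30–09:00, 11:30–12:00.
Restricted to 08:30–14:30: 08:30–09:00, 11:30–12:00.
Windows ≥ 30 min: 08:30–09:00, 11:30–12:00.
Latest start in the last window 11:30–12:00 is 12:00 − 30 min = 11:30.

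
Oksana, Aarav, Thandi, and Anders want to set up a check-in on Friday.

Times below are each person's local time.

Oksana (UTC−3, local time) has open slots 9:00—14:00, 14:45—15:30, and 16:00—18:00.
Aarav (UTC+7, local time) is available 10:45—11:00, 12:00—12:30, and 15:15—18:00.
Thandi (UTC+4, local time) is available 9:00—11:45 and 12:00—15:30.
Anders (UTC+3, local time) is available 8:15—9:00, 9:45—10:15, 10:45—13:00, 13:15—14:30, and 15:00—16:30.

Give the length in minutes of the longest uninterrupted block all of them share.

Oksana → UTC: 12:00–17:00, 17:45–18:30, 19:00–21:00.
Aarav → UTC: 03:45–04:00, 05:00–05:30, 08:15–11:00.
Thandi → UTC: 05:00–07:45, 08:00–11:30.
Anders → UTC: 05:15–06:00, 06:45–07:15, 07:45–10:00, 10:15–11:30, 12:00–13:30.
Oksana ∩ Aarav: (none).
Oksana ∩ Aarav ∩ Thandi: (none).
Oksana ∩ Aarav ∩ Thandi ∩ Anders: (none).
No common window.

0 minutes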